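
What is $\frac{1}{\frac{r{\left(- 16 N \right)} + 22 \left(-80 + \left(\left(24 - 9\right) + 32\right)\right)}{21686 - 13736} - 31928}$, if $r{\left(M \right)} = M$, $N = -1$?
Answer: $- \frac{795}{25382831} \approx -3.132 \cdot 10^{-5}$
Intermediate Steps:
$\frac{1}{\frac{r{\left(- 16 N \right)} + 22 \left(-80 + \left(\left(24 - 9\right) + 32\right)\right)}{21686 - 13736} - 31928} = \frac{1}{\frac{\left(-16\right) \left(-1\right) + 22 \left(-80 + \left(\left(24 - 9\right) + 32\right)\right)}{21686 - 13736} - 31928} = \frac{1}{\frac{16 + 22 \left(-80 + \left(15 + 32\right)\right)}{7950} - 31928} = \frac{1}{\left(16 + 22 \left(-80 + 47\right)\right) \frac{1}{7950} - 31928} = \frac{1}{\left(16 + 22 \left(-33\right)\right) \frac{1}{7950} - 31928} = \frac{1}{\left(16 - 726\right) \frac{1}{7950} - 31928} = \frac{1}{\left(-710\right) \frac{1}{7950} - 31928} = \frac{1}{- \frac{71}{795} - 31928} = \frac{1}{- \frac{25382831}{795}} = - \frac{795}{25382831}$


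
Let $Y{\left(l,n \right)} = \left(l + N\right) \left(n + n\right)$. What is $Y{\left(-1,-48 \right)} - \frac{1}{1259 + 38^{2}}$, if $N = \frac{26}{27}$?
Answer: $\frac{28829}{8109} \approx 3.5552$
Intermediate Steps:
$N = \frac{26}{27}$ ($N = 26 \cdot \frac{1}{27} = \frac{26}{27} \approx 0.96296$)
$Y{\left(l,n \right)} = 2 n \left(\frac{26}{27} + l\right)$ ($Y{\left(l,n \right)} = \left(l + \frac{26}{27}\right) \left(n + n\right) = \left(\frac{26}{27} + l\right) 2 n = 2 n \left(\frac{26}{27} + l\right)$)
$Y{\left(-1,-48 \right)} - \frac{1}{1259 + 38^{2}} = \frac{2}{27} \left(-48\right) \left(26 + 27 \left(-1\right)\right) - \frac{1}{1259 + 38^{2}} = \frac{2}{27} \left(-48\right) \left(26 - 27\right) - \frac{1}{1259 + 1444} = \frac{2}{27} \left(-48\right) \left(-1\right) - \frac{1}{2703} = \frac{32}{9} - \frac{1}{2703} = \frac{28829}{8109}$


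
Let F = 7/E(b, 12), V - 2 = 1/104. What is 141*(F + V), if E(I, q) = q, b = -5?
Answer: 38023/104 ≈ 365.61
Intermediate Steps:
V = 209/104 (V = 2 + 1/104 = 209/104 ≈ 2.0096)
F = 7/12 ≈ 0.58333
141*(F + V) = 141*(7/12 + 209/104) = 141*(809/312) = 38023/104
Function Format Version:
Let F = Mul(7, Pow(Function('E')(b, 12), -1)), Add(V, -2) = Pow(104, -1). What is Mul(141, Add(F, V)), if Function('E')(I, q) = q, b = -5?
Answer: Rational(38023, 104) ≈ 365.61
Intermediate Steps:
V = Rational(209, 104) (V = Add(2, Pow(104, -1)) = Add(2, Rational(1, 104)) = Rational(209, 104) ≈ 2.0096)
F = Rational(7, 12) (F = Mul(7, Pow(12, -1)) = Mul(7, Rational(1, 12)) = Rational(7, 12) ≈ 0.58333)
Mul(141, Add(F, V)) = Mul(141, Add(Rational(7, 12), Rational(209, 104))) = Mul(141, Rational(809, 312)) = Rational(38023, 104)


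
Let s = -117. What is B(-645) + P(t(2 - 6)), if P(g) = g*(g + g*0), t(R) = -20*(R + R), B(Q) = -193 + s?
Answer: 25290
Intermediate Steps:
B(Q) = -310 (B(Q) = -193 - 117 = -310)
t(R) = -40*R
P(g) = g² (P(g) = g*(g + 0) = g*g = g²)
B(-645) + P(t(2 - 6)) = -310 + (-40*(2 - 6))² = -310 + (-40*(-4))² = -310 + 160² = -310 + 25600 = 25290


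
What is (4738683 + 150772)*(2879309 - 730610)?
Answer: 10505967069045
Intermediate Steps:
(4738683 + 150772)*(2879309 - 730610) = 4889455*2148699 = 10505967069045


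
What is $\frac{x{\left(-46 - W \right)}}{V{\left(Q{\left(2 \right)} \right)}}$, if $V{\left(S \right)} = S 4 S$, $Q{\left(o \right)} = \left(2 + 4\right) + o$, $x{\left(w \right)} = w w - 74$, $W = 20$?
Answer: $\frac{2141}{128} \approx 16.727$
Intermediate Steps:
$x{\left(w \right)} = -74 + w^{2}$ ($x{\left(w \right)} = w^{2} - 74 = -74 + w^{2}$)
$Q{\left(o \right)} = 6 + o$
$V{\left(S \right)} = 4 S^{2}$ ($V{\left(S \right)} = 4 S S = 4 S^{2}$)
$\frac{x{\left(-46 - W \right)}}{V{\left(Q{\left(2 \right)} \right)}} = \frac{-74 + \left(-46 - 20\right)^{2}}{4 \left(6 + 2\right)^{2}} = \frac{-74 + \left(-46 - 20\right)^{2}}{4 \cdot 8^{2}} = \frac{-74 + \left(-66\right)^{2}}{4 \cdot 64} = \frac{-74 + 4356}{256} = 4282 \cdot \frac{1}{256} = \frac{2141}{128}$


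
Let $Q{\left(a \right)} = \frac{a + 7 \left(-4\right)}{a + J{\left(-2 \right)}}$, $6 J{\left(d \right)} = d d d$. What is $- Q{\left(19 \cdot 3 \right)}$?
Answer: $- \frac{87}{167} \approx -0.52096$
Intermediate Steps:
$J{\left(d \right)} = \frac{d^{3}}{6}$ ($J{\left(d \right)} = \frac{d d d}{6} = \frac{d^{2} d}{6} = \frac{d^{3}}{6}$)
$Q{\left(a \right)} = \frac{-28 + a}{- \frac{4}{3} + a}$ ($Q{\left(a \right)} = \frac{a + 7 \left(-4\right)}{a + \frac{\left(-2\right)^{3}}{6}} = \frac{a - 28}{a + \frac{1}{6} \left(-8\right)} = \frac{-28 + a}{a - \frac{4}{3}} = \frac{-28 + a}{- \frac{4}{3} + a}$)
$- Q{\left(19 \cdot 3 \right)} = - \frac{3 \left(-28 + 19 \cdot 3\right)}{-4 + 3 \cdot 19 \cdot 3} = - \frac{3 \left(-28 + 57\right)}{-4 + 3 \cdot 57} = - \frac{3 \cdot 29}{-4 + 171} = - \frac{3 \cdot 29}{167} = \left(-1\right) \frac{87}{167} = - \frac{87}{167}$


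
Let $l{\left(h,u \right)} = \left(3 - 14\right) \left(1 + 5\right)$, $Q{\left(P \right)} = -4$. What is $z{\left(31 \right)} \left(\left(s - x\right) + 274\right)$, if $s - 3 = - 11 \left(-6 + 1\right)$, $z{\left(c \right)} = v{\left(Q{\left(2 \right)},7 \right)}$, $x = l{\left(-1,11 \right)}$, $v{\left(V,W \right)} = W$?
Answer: $2786$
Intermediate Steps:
$l{\left(h,u \right)} = -66$ ($l{\left(h,u \right)} = \left(-11\right) 6 = -66$)
$x = -66$
$z{\left(c \right)} = 7$
$s = 58$ ($s = 3 - 11 \left(-6 + 1\right) = 3 - -55 = 3 + 55 = 58$)
$z{\left(31 \right)} \left(\left(s - x\right) + 274\right) = 7 \left(\left(58 - -66\right) + 274\right) = 7 \left(\left(58 + 66\right) + 274\right) = 7 \left(124 + 274\right) = 7 \cdot 398 = 2786$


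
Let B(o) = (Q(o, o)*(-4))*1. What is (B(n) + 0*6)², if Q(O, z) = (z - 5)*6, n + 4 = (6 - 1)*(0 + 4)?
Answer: 69696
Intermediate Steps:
n = 16 (n = -4 + (6 - 1)*(0 + 4) = -4 + 5*4 = -4 + 20 = 16)
Q(O, z) = -30 + 6*z (Q(O, z) = (-5 + z)*6 = -30 + 6*z)
B(o) = 120 - 24*o (B(o) = ((-30 + 6*o)*(-4))*1 = (120 - 24*o)*1 = 120 - 24*o)
(B(n) + 0*6)² = ((120 - 24*16) + 0*6)² = ((120 - 384) + 0)² = (-264 + 0)² = (-264)² = 69696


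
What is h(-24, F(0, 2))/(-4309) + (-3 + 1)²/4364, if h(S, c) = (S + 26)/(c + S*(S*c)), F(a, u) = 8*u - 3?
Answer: 32319627/35263093619 ≈ 0.00091653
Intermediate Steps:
F(a, u) = -3 + 8*u
h(S, c) = (26 + S)/(c + c*S²)
h(-24, F(0, 2))/(-4309) + (-3 + 1)²/4364 = ((26 - 24)/((-3 + 8*2)*(1 + (-24)²)))/(-4309) + (-3 + 1)²/4364 = (2/((-3 + 16)*(1 + 576)))*(-1/4309) + (-2)²*(1/4364) = (2/(13*577))*(-1/4309) + 4*(1/4364) = ((1/13)*(1/577)*2)*(-1/4309) + 1/1091 = (2/7501)*(-1/4309) + 1/1091 = -2/32321809 + 1/1091 = 32319627/35263093619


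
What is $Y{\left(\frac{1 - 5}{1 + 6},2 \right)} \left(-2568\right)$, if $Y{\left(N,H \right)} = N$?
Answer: $\frac{10272}{7} \approx 1467.4$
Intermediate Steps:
$Y{\left(\frac{1 - 5}{1 + 6},2 \right)} \left(-2568\right) = \frac{1 - 5}{1 + 6} \left(-2568\right) = - \frac{4}{7} \left(-2568\right) = \left(-4\right) \frac{1}{7} \left(-2568\right) = \left(- \frac{4}{7}\right) \left(-2568\right) = \frac{10272}{7}$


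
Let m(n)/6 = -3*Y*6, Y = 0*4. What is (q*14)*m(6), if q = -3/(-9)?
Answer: 0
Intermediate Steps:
Y = 0
q = 1/3 (q = -3*(-1/9) = 1/3 ≈ 0.33333)
m(n) = 0 (m(n) = 6*(-3*0*6) = 6*(0*6) = 6*0 = 0)
(q*14)*m(6) = ((1/3)*14)*0 = (14/3)*0 = 0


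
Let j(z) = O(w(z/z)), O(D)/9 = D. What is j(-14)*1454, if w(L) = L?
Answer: 13086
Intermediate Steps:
O(D) = 9*D
j(z) = 9 (j(z) = 9*(z/z) = 9*1 = 9)
j(-14)*1454 = 9*1454 = 13086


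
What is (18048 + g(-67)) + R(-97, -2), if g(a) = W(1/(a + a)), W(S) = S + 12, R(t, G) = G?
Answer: 2419771/134 ≈ 18058.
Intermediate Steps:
W(S) = 12 + S
g(a) = 12 + 1/(2*a) (g(a) = 12 + 1/(a + a) = 12 + 1/(2*a))
(18048 + g(-67)) + R(-97, -2) = (18048 + (12 + (½)/(-67))) - 2 = (18048 + (12 + (½)*(-1/67))) - 2 = (18048 + (12 - 1/134)) - 2 = (18048 + 1607/134) - 2 = 2420039/134 - 2 = 2419771/134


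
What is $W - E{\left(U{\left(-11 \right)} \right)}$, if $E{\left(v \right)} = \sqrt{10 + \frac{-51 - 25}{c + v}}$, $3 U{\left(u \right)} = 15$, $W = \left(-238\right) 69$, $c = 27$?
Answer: $-16422 - \frac{\sqrt{122}}{4} \approx -16425.0$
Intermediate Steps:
$W = -16422$
$U{\left(u \right)} = 5$ ($U{\left(u \right)} = \frac{1}{3} \cdot 15 = 5$)
$E{\left(v \right)} = \sqrt{10 - \frac{76}{27 + v}}$ ($E{\left(v \right)} = \sqrt{10 + \frac{-51 - 25}{27 + v}} = \sqrt{10 - \frac{76}{27 + v}}$)
$W - E{\left(U{\left(-11 \right)} \right)} = -16422 - \sqrt{10 - \frac{76}{27 + 5}} = -16422 - \sqrt{10 - \frac{76}{32}} = -16422 - \sqrt{10 - \frac{19}{8}} = -16422 - \sqrt{\frac{61}{8}} = -16422 - \frac{\sqrt{122}}{4}$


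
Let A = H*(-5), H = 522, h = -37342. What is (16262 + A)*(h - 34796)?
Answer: -984827976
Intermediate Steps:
A = -2610 (A = 522*(-5) = -2610)
(16262 + A)*(h - 34796) = (16262 - 2610)*(-37342 - 34796) = 13652*(-72138) = -984827976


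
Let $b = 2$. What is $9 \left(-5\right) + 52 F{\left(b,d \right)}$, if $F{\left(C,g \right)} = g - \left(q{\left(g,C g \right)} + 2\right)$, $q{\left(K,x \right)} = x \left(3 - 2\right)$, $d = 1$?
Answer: $-201$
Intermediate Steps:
$q{\left(K,x \right)} = x$ ($q{\left(K,x \right)} = x 1 = x$)
$F{\left(C,g \right)} = -2 + g - C g$ ($F{\left(C,g \right)} = g - \left(C g + 2\right) = g - \left(2 + C g\right) = -2 + g - C g$)
$9 \left(-5\right) + 52 F{\left(b,d \right)} = 9 \left(-5\right) + 52 \left(-2 + 1 - 2 \cdot 1\right) = -45 + 52 \left(-2 + 1 - 2\right) = -45 + 52 \left(-3\right) = -45 - 156 = -201$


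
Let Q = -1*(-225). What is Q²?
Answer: 50625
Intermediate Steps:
Q = 225
Q² = 225² = 50625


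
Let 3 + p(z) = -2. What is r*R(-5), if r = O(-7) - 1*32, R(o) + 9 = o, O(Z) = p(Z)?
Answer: 518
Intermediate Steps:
p(z) = -5 (p(z) = -3 - 2 = -5)
O(Z) = -5
R(o) = -9 + o
r = -37 (r = -5 - 1*32 = -5 - 32 = -37)
r*R(-5) = -37*(-9 - 5) = -37*(-14) = 518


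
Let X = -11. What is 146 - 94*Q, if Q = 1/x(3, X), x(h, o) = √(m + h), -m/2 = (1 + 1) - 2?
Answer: 146 - 94*√3/3 ≈ 91.729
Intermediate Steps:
m = 0 (m = -2*((1 + 1) - 2) = -2*(2 - 2) = -2*0 = 0)
x(h, o) = √h (x(h, o) = √(0 + h) = √h)
Q = √3/3 (Q = 1/(√3) = √3/3 ≈ 0.57735)
146 - 94*Q = 146 - 94*√3/3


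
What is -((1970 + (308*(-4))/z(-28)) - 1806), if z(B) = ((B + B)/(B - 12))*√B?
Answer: -164 - 440*I*√7/7 ≈ -164.0 - 166.3*I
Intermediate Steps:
z(B) = 2*B^(3/2)/(-12 + B) (z(B) = ((2*B)/(-12 + B))*√B = (2*B/(-12 + B))*√B = 2*B^(3/2)/(-12 + B))
-((1970 + (308*(-4))/z(-28)) - 1806) = -((1970 + (308*(-4))/((2*(-28)^(3/2)/(-12 - 28)))) - 1806) = -((1970 - 1232*(-5*I*√7/98)) - 1806) = -((1970 - (-440)*I*√7/7) - 1806) = -((1970 + 440*I*√7/7) - 1806) = -(164 + 440*I*√7/7) = -164 - 440*I*√7/7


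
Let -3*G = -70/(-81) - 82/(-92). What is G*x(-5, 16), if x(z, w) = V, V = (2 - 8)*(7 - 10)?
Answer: -6541/621 ≈ -10.533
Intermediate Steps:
V = 18 (V = -6*(-3) = 18)
x(z, w) = 18
G = -6541/11178 (G = -(-70/(-81) - 82/(-92))/3 = -(-70*(-1/81) - 82*(-1/92))/3 = -(70/81 + 41/46)/3 = -⅓*6541/3726 = -6541/11178 ≈ -0.58517)
G*x(-5, 16) = -6541/11178*18 = -6541/621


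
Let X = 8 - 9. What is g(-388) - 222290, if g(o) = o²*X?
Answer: -372834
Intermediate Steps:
X = -1
g(o) = -o² (g(o) = o²*(-1) = -o²)
g(-388) - 222290 = -1*(-388)² - 222290 = -1*150544 - 222290 = -150544 - 222290 = -372834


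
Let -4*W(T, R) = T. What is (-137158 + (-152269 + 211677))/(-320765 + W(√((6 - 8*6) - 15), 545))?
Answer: 399031660000/1646242963657 - 311000*I*√57/1646242963657 ≈ 0.24239 - 1.4263e-6*I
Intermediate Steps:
W(T, R) = -T/4
(-137158 + (-152269 + 211677))/(-320765 + W(√((6 - 8*6) - 15), 545)) = (-137158 + (-152269 + 211677))/(-320765 - √((6 - 8*6) - 15)/4) = (-137158 + 59408)/(-320765 - √((6 - 48) - 15)/4) = -77750/(-320765 - √(-42 - 15)/4) = -77750/(-320765 - I*√57/4)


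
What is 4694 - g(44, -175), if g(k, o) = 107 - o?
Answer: 4412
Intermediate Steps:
4694 - g(44, -175) = 4694 - (107 - 1*(-175)) = 4694 - (107 + 175) = 4694 - 1*282 = 4694 - 282 = 4412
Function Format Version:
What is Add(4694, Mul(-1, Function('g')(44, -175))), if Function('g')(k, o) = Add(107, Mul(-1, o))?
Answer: 4412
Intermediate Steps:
Add(4694, Mul(-1, Function('g')(44, -175))) = Add(4694, Mul(-1, Add(107, Mul(-1, -175)))) = Add(4694, Mul(-1, Add(107, 175))) = Add(4694, Mul(-1, 282)) = Add(4694, -282) = 4412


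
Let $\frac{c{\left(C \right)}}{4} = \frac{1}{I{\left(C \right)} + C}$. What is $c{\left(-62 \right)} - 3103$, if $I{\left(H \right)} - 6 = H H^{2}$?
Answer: $- \frac{184926389}{59596} \approx -3103.0$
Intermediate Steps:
$I{\left(H \right)} = 6 + H^{3}$ ($I{\left(H \right)} = 6 + H H^{2} = 6 + H^{3}$)
$c{\left(C \right)} = \frac{4}{6 + C + C^{3}}$ ($c{\left(C \right)} = \frac{4}{\left(6 + C^{3}\right) + C} = \frac{4}{6 + C + C^{3}}$)
$c{\left(-62 \right)} - 3103 = \frac{4}{6 - 62 + \left(-62\right)^{3}} - 3103 = \frac{4}{6 - 62 - 238328} - 3103 = \frac{4}{-238384} - 3103 = 4 \left(- \frac{1}{238384}\right) - 3103 = - \frac{1}{59596} - 3103 = - \frac{184926389}{59596}$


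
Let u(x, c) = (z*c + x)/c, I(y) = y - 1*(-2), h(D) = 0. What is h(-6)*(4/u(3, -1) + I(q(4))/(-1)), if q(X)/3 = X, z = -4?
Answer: 0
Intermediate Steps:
q(X) = 3*X
I(y) = 2 + y (I(y) = y + 2 = 2 + y)
u(x, c) = (x - 4*c)/c (u(x, c) = (-4*c + x)/c = (x - 4*c)/c)
h(-6)*(4/u(3, -1) + I(q(4))/(-1)) = 0*(4/(-4 + 3/(-1)) + (2 + 3*4)/(-1)) = 0*(4/(-4 + 3*(-1)) + (2 + 12)*(-1)) = 0*(4/(-4 - 3) + 14*(-1)) = 0*(4/(-7) - 14) = 0*(4*(-1/7) - 14) = 0*(-4/7 - 14) = 0*(-102/7) = 0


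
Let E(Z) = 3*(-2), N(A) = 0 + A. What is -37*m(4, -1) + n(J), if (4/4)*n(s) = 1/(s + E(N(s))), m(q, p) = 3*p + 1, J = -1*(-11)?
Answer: 371/5 ≈ 74.200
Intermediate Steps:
J = 11
m(q, p) = 1 + 3*p
N(A) = A
E(Z) = -6
n(s) = 1/(-6 + s) (n(s) = 1/(s - 6) = 1/(-6 + s))
-37*m(4, -1) + n(J) = -37*(1 + 3*(-1)) + 1/(-6 + 11) = -37*(1 - 3) + 1/5 = -37*(-2) + 1/5 = 74 + 1/5 = 371/5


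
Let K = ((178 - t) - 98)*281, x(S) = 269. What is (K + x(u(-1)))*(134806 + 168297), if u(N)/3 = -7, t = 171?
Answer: -7669112106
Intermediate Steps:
u(N) = -21 (u(N) = 3*(-7) = -21)
K = -25571 (K = ((178 - 1*171) - 98)*281 = ((178 - 171) - 98)*281 = (7 - 98)*281 = -91*281 = -25571)
(K + x(u(-1)))*(134806 + 168297) = (-25571 + 269)*(134806 + 168297) = -25302*303103 = -7669112106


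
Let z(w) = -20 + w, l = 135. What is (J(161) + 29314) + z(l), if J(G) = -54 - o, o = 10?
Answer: 29365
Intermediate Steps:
J(G) = -64 (J(G) = -54 - 1*10 = -54 - 10 = -64)
(J(161) + 29314) + z(l) = (-64 + 29314) + (-20 + 135) = 29250 + 115 = 29365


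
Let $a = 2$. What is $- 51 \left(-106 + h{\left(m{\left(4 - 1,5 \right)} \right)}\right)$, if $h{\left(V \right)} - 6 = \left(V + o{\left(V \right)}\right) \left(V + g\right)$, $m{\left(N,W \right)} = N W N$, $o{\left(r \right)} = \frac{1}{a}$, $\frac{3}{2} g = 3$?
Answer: $- \frac{207927}{2} \approx -1.0396 \cdot 10^{5}$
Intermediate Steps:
$g = 2$ ($g = \frac{2}{3} \cdot 3 = 2$)
$o{\left(r \right)} = \frac{1}{2}$
$m{\left(N,W \right)} = W N^{2}$
$h{\left(V \right)} = 6 + \left(\frac{1}{2} + V\right) \left(2 + V\right)$ ($h{\left(V \right)} = 6 + \left(V + \frac{1}{2}\right) \left(V + 2\right) = 6 + \left(\frac{1}{2} + V\right) \left(2 + V\right)$)
$- 51 \left(-106 + h{\left(m{\left(4 - 1,5 \right)} \right)}\right) = - 51 \left(-106 + \left(7 + \left(5 \left(4 - 1\right)^{2}\right)^{2} + \frac{5 \cdot 5 \left(4 - 1\right)^{2}}{2}\right)\right) = - 51 \left(-106 + \left(7 + \left(5 \cdot 3^{2}\right)^{2} + \frac{5 \cdot 5 \cdot 3^{2}}{2}\right)\right) = - 51 \left(-106 + \left(7 + \left(5 \cdot 9\right)^{2} + \frac{5 \cdot 5 \cdot 9}{2}\right)\right) = - 51 \left(-106 + \left(7 + 45^{2} + \frac{5}{2} \cdot 45\right)\right) = - 51 \left(-106 + \left(7 + 2025 + \frac{225}{2}\right)\right) = - 51 \left(-106 + \frac{4289}{2}\right) = \left(-51\right) \frac{4077}{2} = - \frac{207927}{2}$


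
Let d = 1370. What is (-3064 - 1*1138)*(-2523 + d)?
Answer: 4844906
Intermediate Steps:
(-3064 - 1*1138)*(-2523 + d) = (-3064 - 1*1138)*(-2523 + 1370) = (-3064 - 1138)*(-1153) = -4202*(-1153) = 4844906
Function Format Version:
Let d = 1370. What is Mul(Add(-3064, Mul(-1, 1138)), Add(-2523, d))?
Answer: 4844906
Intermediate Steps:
Mul(Add(-3064, Mul(-1, 1138)), Add(-2523, d)) = Mul(Add(-3064, Mul(-1, 1138)), Add(-2523, 1370)) = Mul(Add(-3064, -1138), -1153) = Mul(-4202, -1153) = 4844906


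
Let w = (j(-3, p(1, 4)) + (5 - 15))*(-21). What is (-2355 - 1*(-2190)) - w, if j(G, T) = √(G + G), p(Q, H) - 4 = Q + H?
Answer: -375 + 21*I*√6 ≈ -375.0 + 51.439*I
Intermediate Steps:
p(Q, H) = 4 + H + Q (p(Q, H) = 4 + (Q + H) = 4 + (H + Q) = 4 + H + Q)
j(G, T) = √2*√G (j(G, T) = √(2*G) = √2*√G)
w = 210 - 21*I*√6 (w = (√2*√(-3) + (5 - 15))*(-21) = (√2*(I*√3) - 10)*(-21) = (I*√6 - 10)*(-21) = (-10 + I*√6)*(-21) = 210 - 21*I*√6 ≈ 210.0 - 51.439*I)
(-2355 - 1*(-2190)) - w = (-2355 - 1*(-2190)) - (210 - 21*I*√6) = (-2355 + 2190) + (-210 + 21*I*√6) = -165 + (-210 + 21*I*√6) = -375 + 21*I*√6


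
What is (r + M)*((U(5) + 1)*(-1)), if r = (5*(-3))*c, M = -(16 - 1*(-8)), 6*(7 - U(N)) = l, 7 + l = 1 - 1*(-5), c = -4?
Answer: -294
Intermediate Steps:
l = -1 (l = -7 + (1 - 1*(-5)) = -7 + (1 + 5) = -7 + 6 = -1)
U(N) = 43/6 (U(N) = 7 - ⅙*(-1) = 7 + ⅙ = 43/6)
M = -24 (M = -(16 + 8) = -1*24 = -24)
r = 60 (r = (5*(-3))*(-4) = -15*(-4) = 60)
(r + M)*((U(5) + 1)*(-1)) = (60 - 24)*((43/6 + 1)*(-1)) = 36*((49/6)*(-1)) = 36*(-49/6) = -294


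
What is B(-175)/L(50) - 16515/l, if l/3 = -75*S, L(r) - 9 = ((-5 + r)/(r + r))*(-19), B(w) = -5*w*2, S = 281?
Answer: 49178303/12645 ≈ 3889.1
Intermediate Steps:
B(w) = -10*w
L(r) = 9 - 19*(-5 + r)/(2*r) (L(r) = 9 + ((-5 + r)/(r + r))*(-19) = 9 + ((-5 + r)/((2*r)))*(-19) = 9 + ((-5 + r)*(1/(2*r)))*(-19) = 9 + ((-5 + r)/(2*r))*(-19) = 9 - 19*(-5 + r)/(2*r))
l = -63225 (l = 3*(-75*281) = 3*(-21075) = -63225)
B(-175)/L(50) - 16515/l = (-10*(-175))/(((1/2)*(95 - 1*50)/50)) - 16515/(-63225) = 1750/(((1/2)*(1/50)*(95 - 50))) - 16515*(-1/63225) = 1750/(((1/2)*(1/50)*45)) + 367/1405 = 1750/(9/20) + 367/1405 = 1750*(20/9) + 367/1405 = 35000/9 + 367/1405 = 49178303/12645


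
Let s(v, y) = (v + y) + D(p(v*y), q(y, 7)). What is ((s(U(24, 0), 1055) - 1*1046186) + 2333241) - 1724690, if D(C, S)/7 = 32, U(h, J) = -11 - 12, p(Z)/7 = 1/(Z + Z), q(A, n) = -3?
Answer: -436379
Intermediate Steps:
p(Z) = 7/(2*Z) (p(Z) = 7/(Z + Z) = 7/((2*Z)) = 7*(1/(2*Z)) = 7/(2*Z))
U(h, J) = -23
D(C, S) = 224 (D(C, S) = 7*32 = 224)
s(v, y) = 224 + v + y (s(v, y) = (v + y) + 224 = 224 + v + y)
((s(U(24, 0), 1055) - 1*1046186) + 2333241) - 1724690 = (((224 - 23 + 1055) - 1*1046186) + 2333241) - 1724690 = ((1256 - 1046186) + 2333241) - 1724690 = (-1044930 + 2333241) - 1724690 = 1288311 - 1724690 = -436379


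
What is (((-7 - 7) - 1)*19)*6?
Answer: -1710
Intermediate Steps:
(((-7 - 7) - 1)*19)*6 = ((-14 - 1)*19)*6 = -15*19*6 = -285*6 = -1710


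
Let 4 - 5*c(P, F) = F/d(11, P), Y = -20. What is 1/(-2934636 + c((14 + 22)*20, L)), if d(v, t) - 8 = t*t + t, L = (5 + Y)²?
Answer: -2595640/7617256510753 ≈ -3.4076e-7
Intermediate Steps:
L = 225 (L = (5 - 20)² = (-15)² = 225)
d(v, t) = 8 + t + t² (d(v, t) = 8 + (t*t + t) = 8 + (t² + t) = 8 + (t + t²) = 8 + t + t²)
c(P, F) = ⅘ - F/(5*(8 + P + P²))
1/(-2934636 + c((14 + 22)*20, L)) = 1/(-2934636 + (32 - 1*225 + 4*((14 + 22)*20) + 4*((14 + 22)*20)²)/(5*(8 + (14 + 22)*20 + ((14 + 22)*20)²))) = 1/(-2934636 + (32 - 225 + 4*(36*20) + 4*(36*20)²)/(5*(8 + 36*20 + (36*20)²))) = 1/(-2934636 + (32 - 225 + 4*720 + 4*720²)/(5*(8 + 720 + 720²))) = 1/(-2934636 + (32 - 225 + 2880 + 4*518400)/(5*(8 + 720 + 518400))) = 1/(-2934636 + (⅕)*(32 - 225 + 2880 + 2073600)/519128) = 1/(-2934636 + (⅕)*(1/519128)*2076287) = 1/(-2934636 + 2076287/2595640) = 1/(-7617256510753/2595640) = -2595640/7617256510753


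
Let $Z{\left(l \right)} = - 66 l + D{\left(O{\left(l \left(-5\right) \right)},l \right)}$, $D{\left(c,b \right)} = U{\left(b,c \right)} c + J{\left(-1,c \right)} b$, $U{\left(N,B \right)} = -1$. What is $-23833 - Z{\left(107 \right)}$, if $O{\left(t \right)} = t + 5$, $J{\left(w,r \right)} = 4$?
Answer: $-17729$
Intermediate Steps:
$O{\left(t \right)} = 5 + t$
$D{\left(c,b \right)} = - c + 4 b$
$Z{\left(l \right)} = -5 - 57 l$ ($Z{\left(l \right)} = - 66 l - \left(5 - 4 l + l \left(-5\right)\right) = - 66 l + \left(- (5 - 5 l) + 4 l\right) = - 66 l + \left(\left(-5 + 5 l\right) + 4 l\right) = - 66 l + \left(-5 + 9 l\right) = -5 - 57 l$)
$-23833 - Z{\left(107 \right)} = -23833 - \left(-5 - 6099\right) = -23833 - -6104 = -23833 + 6104 = -17729$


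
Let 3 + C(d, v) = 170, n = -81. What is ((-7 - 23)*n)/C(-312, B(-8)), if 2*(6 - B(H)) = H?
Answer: 2430/167 ≈ 14.551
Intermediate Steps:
B(H) = 6 - H/2
C(d, v) = 167 (C(d, v) = -3 + 170 = 167)
((-7 - 23)*n)/C(-312, B(-8)) = ((-7 - 23)*(-81))/167 = -30*(-81)*(1/167) = 2430*(1/167) = 2430/167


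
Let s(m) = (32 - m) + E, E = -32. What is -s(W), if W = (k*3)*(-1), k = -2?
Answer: 6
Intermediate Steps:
W = 6 (W = -2*3*(-1) = -6*(-1) = 6)
s(m) = -m (s(m) = (32 - m) - 32 = -m)
-s(W) = -(-1)*6 = -1*(-6) = 6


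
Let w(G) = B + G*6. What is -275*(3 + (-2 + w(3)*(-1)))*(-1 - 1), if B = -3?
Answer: -7700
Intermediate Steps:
w(G) = -3 + 6*G (w(G) = -3 + G*6 = -3 + 6*G)
-275*(3 + (-2 + w(3)*(-1)))*(-1 - 1) = -275*(3 + (-2 + (-3 + 6*3)*(-1)))*(-1 - 1) = -275*(3 + (-2 + (-3 + 18)*(-1)))*(-2) = -275*(3 + (-2 + 15*(-1)))*(-2) = -275*(3 + (-2 - 15))*(-2) = -275*(3 - 17)*(-2) = -(-3850)*(-2) = -275*28 = -7700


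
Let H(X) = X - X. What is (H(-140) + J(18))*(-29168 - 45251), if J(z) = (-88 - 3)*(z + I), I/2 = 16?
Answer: 338606450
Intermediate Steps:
H(X) = 0
I = 32 (I = 2*16 = 32)
J(z) = -2912 - 91*z (J(z) = (-88 - 3)*(z + 32) = -91*(32 + z) = -2912 - 91*z)
(H(-140) + J(18))*(-29168 - 45251) = (0 + (-2912 - 91*18))*(-29168 - 45251) = (0 + (-2912 - 1638))*(-74419) = (0 - 4550)*(-74419) = -4550*(-74419) = 338606450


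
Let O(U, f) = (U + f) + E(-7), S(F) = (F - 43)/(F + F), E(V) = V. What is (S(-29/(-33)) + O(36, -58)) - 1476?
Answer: -44340/29 ≈ -1529.0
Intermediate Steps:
S(F) = (-43 + F)/(2*F) (S(F) = (-43 + F)/((2*F)) = (-43 + F)*(1/(2*F)) = (-43 + F)/(2*F))
O(U, f) = -7 + U + f (O(U, f) = (U + f) - 7 = -7 + U + f)
(S(-29/(-33)) + O(36, -58)) - 1476 = ((-43 - 29/(-33))/(2*((-29/(-33)))) + (-7 + 36 - 58)) - 1476 = ((-43 - 29*(-1/33))/(2*((-29*(-1/33)))) - 29) - 1476 = ((-43 + 29/33)/(2*(29/33)) - 29) - 1476 = ((½)*(33/29)*(-1390/33) - 29) - 1476 = (-695/29 - 29) - 1476 = -1536/29 - 1476 = -44340/29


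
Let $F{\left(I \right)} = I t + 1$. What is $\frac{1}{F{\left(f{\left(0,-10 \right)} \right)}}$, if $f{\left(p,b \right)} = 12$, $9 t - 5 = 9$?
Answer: $\frac{3}{59} \approx 0.050847$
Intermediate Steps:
$t = \frac{14}{9}$ ($t = \frac{5}{9} + \frac{1}{9} \cdot 9 = \frac{5}{9} + 1 = \frac{14}{9} \approx 1.5556$)
$F{\left(I \right)} = 1 + \frac{14 I}{9}$ ($F{\left(I \right)} = I \frac{14}{9} + 1 = \frac{14 I}{9} + 1 = 1 + \frac{14 I}{9}$)
$\frac{1}{F{\left(f{\left(0,-10 \right)} \right)}} = \frac{1}{1 + \frac{14}{9} \cdot 12} = \frac{1}{1 + \frac{56}{3}} = \frac{1}{\frac{59}{3}} = \frac{3}{59}$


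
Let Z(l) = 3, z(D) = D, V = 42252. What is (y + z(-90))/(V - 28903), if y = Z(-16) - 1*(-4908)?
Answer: 4821/13349 ≈ 0.36115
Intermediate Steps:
y = 4911 (y = 3 - 1*(-4908) = 3 + 4908 = 4911)
(y + z(-90))/(V - 28903) = (4911 - 90)/(42252 - 28903) = 4821/13349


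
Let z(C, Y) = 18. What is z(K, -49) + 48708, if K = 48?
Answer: 48726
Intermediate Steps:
z(K, -49) + 48708 = 18 + 48708 = 48726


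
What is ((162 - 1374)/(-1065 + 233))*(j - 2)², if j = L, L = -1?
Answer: 2727/208 ≈ 13.111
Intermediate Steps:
j = -1
((162 - 1374)/(-1065 + 233))*(j - 2)² = ((162 - 1374)/(-1065 + 233))*(-1 - 2)² = -1212/(-832)*(-3)² = -1212*(-1/832)*9 = (303/208)*9 = 2727/208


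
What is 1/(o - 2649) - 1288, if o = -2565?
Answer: -6715633/5214 ≈ -1288.0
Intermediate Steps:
1/(o - 2649) - 1288 = 1/(-2565 - 2649) - 1288 = 1/(-5214) - 1288 = -1/5214 - 1288 = -6715633/5214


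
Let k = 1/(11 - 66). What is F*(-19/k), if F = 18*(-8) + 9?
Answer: -141075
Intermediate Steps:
k = -1/55 (k = 1/(-55) = -1/55 ≈ -0.018182)
F = -135 (F = -144 + 9 = -135)
F*(-19/k) = -(-2565)/(-1/55) = -(-2565)*(-55) = -135*1045 = -141075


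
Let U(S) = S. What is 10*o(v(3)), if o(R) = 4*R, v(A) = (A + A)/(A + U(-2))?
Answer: 240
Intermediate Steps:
v(A) = 2*A/(-2 + A) (v(A) = (A + A)/(A - 2) = (2*A)/(-2 + A) = 2*A/(-2 + A))
10*o(v(3)) = 10*(4*(2*3/(-2 + 3))) = 10*(4*(2*3/1)) = 10*(4*(2*3*1)) = 10*(4*6) = 10*24 = 240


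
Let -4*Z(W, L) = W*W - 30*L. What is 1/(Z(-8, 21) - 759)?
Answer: -2/1235 ≈ -0.0016194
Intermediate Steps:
Z(W, L) = -W²/4 + 15*L/2 (Z(W, L) = -(W*W - 30*L)/4 = -(W² - 30*L)/4 = -W²/4 + 15*L/2)
1/(Z(-8, 21) - 759) = 1/((-¼*(-8)² + (15/2)*21) - 759) = 1/((-¼*64 + 315/2) - 759) = 1/((-16 + 315/2) - 759) = 1/(283/2 - 759) = 1/(-1235/2) = -2/1235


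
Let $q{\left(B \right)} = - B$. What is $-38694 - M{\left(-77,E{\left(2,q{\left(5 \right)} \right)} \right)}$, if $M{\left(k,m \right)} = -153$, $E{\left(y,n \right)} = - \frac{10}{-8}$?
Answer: $-38541$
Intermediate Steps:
$E{\left(y,n \right)} = \frac{5}{4}$ ($E{\left(y,n \right)} = \left(-10\right) \left(- \frac{1}{8}\right) = \frac{5}{4}$)
$-38694 - M{\left(-77,E{\left(2,q{\left(5 \right)} \right)} \right)} = -38694 - -153 = -38694 + 153 = -38541$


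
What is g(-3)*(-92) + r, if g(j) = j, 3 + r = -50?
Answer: 223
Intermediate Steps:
r = -53 (r = -3 - 50 = -53)
g(-3)*(-92) + r = -3*(-92) - 53 = 276 - 53 = 223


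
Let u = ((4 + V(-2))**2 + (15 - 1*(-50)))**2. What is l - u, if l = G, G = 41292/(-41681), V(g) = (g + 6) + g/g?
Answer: -888513488/41681 ≈ -21317.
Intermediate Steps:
V(g) = 7 + g (V(g) = (6 + g) + 1 = 7 + g)
G = -41292/41681 (G = 41292*(-1/41681) = -41292/41681 ≈ -0.99067)
l = -41292/41681 ≈ -0.99067
u = 21316 (u = ((4 + (7 - 2))**2 + (15 - 1*(-50)))**2 = ((4 + 5)**2 + (15 + 50))**2 = (9**2 + 65)**2 = (81 + 65)**2 = 146**2 = 21316)
l - u = -41292/41681 - 1*21316 = -41292/41681 - 21316 = -888513488/41681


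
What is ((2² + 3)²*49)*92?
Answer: 220892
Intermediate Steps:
((2² + 3)²*49)*92 = ((4 + 3)²*49)*92 = (7²*49)*92 = (49*49)*92 = 2401*92 = 220892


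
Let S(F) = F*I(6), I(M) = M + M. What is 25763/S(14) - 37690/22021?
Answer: 560995103/3699528 ≈ 151.64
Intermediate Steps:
I(M) = 2*M
S(F) = 12*F (S(F) = F*(2*6) = F*12 = 12*F)
25763/S(14) - 37690/22021 = 25763/((12*14)) - 37690/22021 = 25763/168 - 37690*1/22021 = 25763*(1/168) - 37690/22021 = 25763/168 - 37690/22021 = 560995103/3699528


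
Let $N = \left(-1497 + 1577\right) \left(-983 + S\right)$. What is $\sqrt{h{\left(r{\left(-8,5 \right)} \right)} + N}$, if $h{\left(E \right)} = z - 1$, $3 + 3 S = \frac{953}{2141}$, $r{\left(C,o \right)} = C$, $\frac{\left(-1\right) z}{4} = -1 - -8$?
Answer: $\frac{i \sqrt{3248294714301}}{6423} \approx 280.6 i$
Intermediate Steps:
$z = -28$ ($z = - 4 \left(-1 - -8\right) = - 4 \left(-1 + 8\right) = \left(-4\right) 7 = -28$)
$S = - \frac{5470}{6423}$ ($S = -1 + \frac{953 \cdot \frac{1}{2141}}{3} = -1 + \frac{1}{3} \cdot \frac{953}{2141} = -1 + \frac{953}{6423} = - \frac{5470}{6423} \approx -0.85163$)
$h{\left(E \right)} = -29$ ($h{\left(E \right)} = -28 - 1 = -29$)
$N = - \frac{505542320}{6423}$ ($N = \left(-1497 + 1577\right) \left(-983 - \frac{5470}{6423}\right) = 80 \left(- \frac{6319279}{6423}\right) = - \frac{505542320}{6423} \approx -78708.0$)
$\sqrt{h{\left(r{\left(-8,5 \right)} \right)} + N} = \sqrt{-29 - \frac{505542320}{6423}} = \sqrt{- \frac{505728587}{6423}} = \frac{i \sqrt{3248294714301}}{6423}$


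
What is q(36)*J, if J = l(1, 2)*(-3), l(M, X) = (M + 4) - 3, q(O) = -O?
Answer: 216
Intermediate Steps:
l(M, X) = 1 + M (l(M, X) = (4 + M) - 3 = 1 + M)
J = -6 (J = (1 + 1)*(-3) = 2*(-3) = -6)
q(36)*J = -1*36*(-6) = -36*(-6) = 216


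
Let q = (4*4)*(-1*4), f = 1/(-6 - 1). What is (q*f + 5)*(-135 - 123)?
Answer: -25542/7 ≈ -3648.9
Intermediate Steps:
f = -⅐ (f = 1/(-7) = -⅐ ≈ -0.14286)
q = -64 (q = 16*(-4) = -64)
(q*f + 5)*(-135 - 123) = (-64*(-⅐) + 5)*(-135 - 123) = (64/7 + 5)*(-258) = (99/7)*(-258) = -25542/7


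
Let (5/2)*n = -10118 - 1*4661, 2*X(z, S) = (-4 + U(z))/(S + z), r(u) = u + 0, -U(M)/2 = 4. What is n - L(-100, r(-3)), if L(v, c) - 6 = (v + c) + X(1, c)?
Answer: -29088/5 ≈ -5817.6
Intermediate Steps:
U(M) = -8 (U(M) = -2*4 = -8)
r(u) = u
X(z, S) = -6/(S + z) (X(z, S) = ((-4 - 8)/(S + z))/2 = (-12/(S + z))/2 = -6/(S + z))
n = -29558/5 (n = 2*(-10118 - 1*4661)/5 = 2*(-10118 - 4661)/5 = (⅖)*(-14779) = -29558/5 ≈ -5911.6)
L(v, c) = 6 + c + v - 6/(1 + c) (L(v, c) = 6 + ((v + c) - 6/(c + 1)) = 6 + ((c + v) - 6/(1 + c)) = 6 + (c + v - 6/(1 + c)) = 6 + c + v - 6/(1 + c))
n - L(-100, r(-3)) = -29558/5 - (-6 + (1 - 3)*(6 - 3 - 100))/(1 - 3) = -29558/5 - (-6 - 2*(-97))/(-2) = -29558/5 - (-1)*(-6 + 194)/2 = -29558/5 - (-1)*188/2 = -29558/5 - 1*(-94) = -29558/5 + 94 = -29088/5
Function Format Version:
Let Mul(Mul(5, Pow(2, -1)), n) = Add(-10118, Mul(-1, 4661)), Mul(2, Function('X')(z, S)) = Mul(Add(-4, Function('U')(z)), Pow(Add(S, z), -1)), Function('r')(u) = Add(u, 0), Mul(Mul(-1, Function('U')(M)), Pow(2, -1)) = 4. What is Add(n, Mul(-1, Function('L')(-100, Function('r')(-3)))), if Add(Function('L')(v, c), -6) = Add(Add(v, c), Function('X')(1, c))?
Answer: Rational(-29088, 5) ≈ -5817.6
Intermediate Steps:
Function('U')(M) = -8 (Function('U')(M) = Mul(-2, 4) = -8)
Function('r')(u) = u
Function('X')(z, S) = Mul(-6, Pow(Add(S, z), -1)) (Function('X')(z, S) = Mul(Rational(1, 2), Mul(Add(-4, -8), Pow(Add(S, z), -1))) = Mul(Rational(1, 2), Mul(-12, Pow(Add(S, z), -1))) = Mul(-6, Pow(Add(S, z), -1)))
n = Rational(-29558, 5) (n = Mul(Rational(2, 5), Add(-10118, Mul(-1, 4661))) = Mul(Rational(2, 5), Add(-10118, -4661)) = Mul(Rational(2, 5), -14779) = Rational(-29558, 5) ≈ -5911.6)
Function('L')(v, c) = Add(6, c, v, Mul(-6, Pow(Add(1, c), -1))) (Function('L')(v, c) = Add(6, Add(Add(v, c), Mul(-6, Pow(Add(c, 1), -1)))) = Add(6, Add(Add(c, v), Mul(-6, Pow(Add(1, c), -1)))) = Add(6, Add(c, v, Mul(-6, Pow(Add(1, c), -1)))) = Add(6, c, v, Mul(-6, Pow(Add(1, c), -1))))
Add(n, Mul(-1, Function('L')(-100, Function('r')(-3)))) = Add(Rational(-29558, 5), Mul(-1, Mul(Pow(Add(1, -3), -1), Add(-6, Mul(Add(1, -3), Add(6, -3, -100)))))) = Add(Rational(-29558, 5), Mul(-1, Mul(Pow(-2, -1), Add(-6, Mul(-2, -97))))) = Add(Rational(-29558, 5), Mul(-1, Mul(Rational(-1, 2), Add(-6, 194)))) = Add(Rational(-29558, 5), Mul(-1, Mul(Rational(-1, 2), 188))) = Add(Rational(-29558, 5), Mul(-1, -94)) = Add(Rational(-29558, 5), 94) = Rational(-29088, 5)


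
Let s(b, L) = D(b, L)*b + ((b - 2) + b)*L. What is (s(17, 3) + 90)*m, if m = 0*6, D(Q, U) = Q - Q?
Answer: 0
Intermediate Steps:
D(Q, U) = 0
s(b, L) = L*(-2 + 2*b) (s(b, L) = 0*b + ((b - 2) + b)*L = 0 + ((-2 + b) + b)*L = 0 + (-2 + 2*b)*L = 0 + L*(-2 + 2*b) = L*(-2 + 2*b))
m = 0
(s(17, 3) + 90)*m = (2*3*(-1 + 17) + 90)*0 = (2*3*16 + 90)*0 = (96 + 90)*0 = 186*0 = 0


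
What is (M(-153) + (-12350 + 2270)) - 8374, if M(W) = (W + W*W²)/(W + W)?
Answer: -6749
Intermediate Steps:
M(W) = (W + W³)/(2*W) (M(W) = (W + W³)/((2*W)) = (W + W³)*(1/(2*W)) = (W + W³)/(2*W))
(M(-153) + (-12350 + 2270)) - 8374 = ((½ + (½)*(-153)²) + (-12350 + 2270)) - 8374 = ((½ + (½)*23409) - 10080) - 8374 = ((½ + 23409/2) - 10080) - 8374 = (11705 - 10080) - 8374 = 1625 - 8374 = -6749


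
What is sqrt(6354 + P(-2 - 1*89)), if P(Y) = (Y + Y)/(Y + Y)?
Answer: sqrt(6355) ≈ 79.718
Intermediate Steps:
P(Y) = 1 (P(Y) = (2*Y)/((2*Y)) = (2*Y)*(1/(2*Y)) = 1)
sqrt(6354 + P(-2 - 1*89)) = sqrt(6354 + 1) = sqrt(6355)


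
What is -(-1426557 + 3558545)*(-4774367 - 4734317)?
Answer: 20272400183792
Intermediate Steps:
-(-1426557 + 3558545)*(-4774367 - 4734317) = -2131988*(-9508684) = -1*(-20272400183792) = 20272400183792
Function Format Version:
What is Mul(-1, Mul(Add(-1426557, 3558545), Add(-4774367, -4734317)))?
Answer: 20272400183792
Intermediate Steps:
Mul(-1, Mul(Add(-1426557, 3558545), Add(-4774367, -4734317))) = Mul(-1, Mul(2131988, -9508684)) = Mul(-1, -20272400183792) = 20272400183792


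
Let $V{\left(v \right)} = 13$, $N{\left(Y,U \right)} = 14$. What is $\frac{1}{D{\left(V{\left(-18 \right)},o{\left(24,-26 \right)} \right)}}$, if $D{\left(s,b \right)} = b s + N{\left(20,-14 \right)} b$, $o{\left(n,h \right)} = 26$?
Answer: $\frac{1}{702} \approx 0.0014245$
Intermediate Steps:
$D{\left(s,b \right)} = 14 b + b s$ ($D{\left(s,b \right)} = b s + 14 b = 14 b + b s$)
$\frac{1}{D{\left(V{\left(-18 \right)},o{\left(24,-26 \right)} \right)}} = \frac{1}{26 \left(14 + 13\right)} = \frac{1}{26 \cdot 27} = \frac{1}{702}$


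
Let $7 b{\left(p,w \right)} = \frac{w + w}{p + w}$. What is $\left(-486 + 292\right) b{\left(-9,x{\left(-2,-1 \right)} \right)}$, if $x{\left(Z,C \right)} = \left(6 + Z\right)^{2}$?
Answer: $- \frac{6208}{49} \approx -126.69$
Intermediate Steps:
$b{\left(p,w \right)} = \frac{2 w}{7 \left(p + w\right)}$ ($b{\left(p,w \right)} = \frac{\left(w + w\right) \frac{1}{p + w}}{7} = \frac{2 w \frac{1}{p + w}}{7} = \frac{2 w}{7 \left(p + w\right)}$)
$\left(-486 + 292\right) b{\left(-9,x{\left(-2,-1 \right)} \right)} = \left(-486 + 292\right) \frac{2 \left(6 - 2\right)^{2}}{7 \left(-9 + \left(6 - 2\right)^{2}\right)} = - 194 \frac{2 \cdot 4^{2}}{7 \left(-9 + 4^{2}\right)} = - 194 \cdot \frac{2}{7} \cdot 16 \frac{1}{-9 + 16} = - 194 \cdot \frac{2}{7} \cdot 16 \cdot \frac{1}{7} = \left(-194\right) \frac{32}{49} = - \frac{6208}{49}$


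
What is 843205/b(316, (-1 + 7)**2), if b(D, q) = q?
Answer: 843205/36 ≈ 23422.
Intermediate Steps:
843205/b(316, (-1 + 7)**2) = 843205/((-1 + 7)**2) = 843205/(6**2) = 843205/36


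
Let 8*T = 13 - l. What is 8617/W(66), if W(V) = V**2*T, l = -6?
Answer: 17234/20691 ≈ 0.83292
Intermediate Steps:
T = 19/8 (T = (13 - 1*(-6))/8 = (13 + 6)/8 = (1/8)*19 = 19/8 ≈ 2.3750)
W(V) = 19*V**2/8 (W(V) = V**2*(19/8) = 19*V**2/8)
8617/W(66) = 8617/(((19/8)*66**2)) = 8617/(((19/8)*4356)) = 8617/(20691/2) = 8617*(2/20691) = 17234/20691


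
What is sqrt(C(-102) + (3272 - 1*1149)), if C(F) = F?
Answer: sqrt(2021) ≈ 44.956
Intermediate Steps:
sqrt(C(-102) + (3272 - 1*1149)) = sqrt(-102 + (3272 - 1*1149)) = sqrt(-102 + (3272 - 1149)) = sqrt(-102 + 2123) = sqrt(2021)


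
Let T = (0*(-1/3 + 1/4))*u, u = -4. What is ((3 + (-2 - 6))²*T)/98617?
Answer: 0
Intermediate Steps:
T = 0 (T = (0*(-1/3 + 1/4))*(-4) = (0*(-1*⅓ + 1*(¼)))*(-4) = (0*(-⅓ + ¼))*(-4) = (0*(-1/12))*(-4) = 0*(-4) = 0)
((3 + (-2 - 6))²*T)/98617 = ((3 + (-2 - 6))²*0)/98617 = ((3 - 8)²*0)*(1/98617) = ((-5)²*0)*(1/98617) = (25*0)*(1/98617) = 0*(1/98617) = 0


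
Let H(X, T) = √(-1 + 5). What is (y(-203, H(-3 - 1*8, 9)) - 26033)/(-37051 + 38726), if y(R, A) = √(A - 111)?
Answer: -26033/1675 + I*√109/1675 ≈ -15.542 + 0.006233*I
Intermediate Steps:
H(X, T) = 2 (H(X, T) = √4 = 2)
y(R, A) = √(-111 + A)
(y(-203, H(-3 - 1*8, 9)) - 26033)/(-37051 + 38726) = (√(-111 + 2) - 26033)/(-37051 + 38726) = (√(-109) - 26033)/1675 = (I*√109 - 26033)*(1/1675) = (-26033 + I*√109)*(1/1675) = -26033/1675 + I*√109/1675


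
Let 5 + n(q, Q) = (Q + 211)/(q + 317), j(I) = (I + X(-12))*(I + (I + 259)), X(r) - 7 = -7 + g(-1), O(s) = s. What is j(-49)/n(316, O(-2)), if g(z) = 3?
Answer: 2343999/1478 ≈ 1585.9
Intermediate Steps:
X(r) = 3 (X(r) = 7 + (-7 + 3) = 7 - 4 = 3)
j(I) = (3 + I)*(259 + 2*I) (j(I) = (I + 3)*(I + (I + 259)) = (3 + I)*(I + (259 + I)) = (3 + I)*(259 + 2*I))
n(q, Q) = -5 + (211 + Q)/(317 + q) (n(q, Q) = -5 + (Q + 211)/(q + 317) = -5 + (211 + Q)/(317 + q))
j(-49)/n(316, O(-2)) = (777 + 2*(-49)² + 265*(-49))/(((-1374 - 2 - 5*316)/(317 + 316))) = (777 + 2*2401 - 12985)/(((-1374 - 2 - 1580)/633)) = (777 + 4802 - 12985)/(((1/633)*(-2956))) = -7406/(-2956/633) = -7406*(-633/2956) = 2343999/1478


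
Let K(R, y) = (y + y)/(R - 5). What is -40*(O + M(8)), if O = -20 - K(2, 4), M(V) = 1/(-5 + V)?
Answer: 680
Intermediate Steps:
K(R, y) = 2*y/(-5 + R) (K(R, y) = (2*y)/(-5 + R) = 2*y/(-5 + R))
O = -52/3 (O = -20 - 2*4/(-5 + 2) = -20 - 2*4/(-3) = -20 - 2*4*(-1)/3 = -20 - 1*(-8/3) = -20 + 8/3 = -52/3 ≈ -17.333)
-40*(O + M(8)) = -40*(-52/3 + 1/(-5 + 8)) = -40*(-52/3 + 1/3) = -40*(-52/3 + ⅓) = -40*(-17) = 680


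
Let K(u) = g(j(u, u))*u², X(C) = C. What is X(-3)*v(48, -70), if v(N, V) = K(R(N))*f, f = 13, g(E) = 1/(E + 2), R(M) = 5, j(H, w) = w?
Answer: -975/7 ≈ -139.29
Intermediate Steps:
g(E) = 1/(2 + E)
K(u) = u²/(2 + u)
v(N, V) = 325/7 (v(N, V) = (5²/(2 + 5))*13 = (25/7)*13 = 325/7)
X(-3)*v(48, -70) = -3*325/7 = -975/7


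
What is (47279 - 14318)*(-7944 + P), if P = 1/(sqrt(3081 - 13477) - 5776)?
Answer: -2184586832139996/8343143 - 32961*I*sqrt(2599)/16686286 ≈ -2.6184e+8 - 0.1007*I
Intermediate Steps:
P = 1/(-5776 + 2*I*sqrt(2599)) (P = 1/(sqrt(-10396) - 5776) = 1/(2*I*sqrt(2599) - 5776) = 1/(-5776 + 2*I*sqrt(2599)) ≈ -0.00017308 - 3.055e-6*I)
(47279 - 14318)*(-7944 + P) = (47279 - 14318)*(-7944 + (-1444/8343143 - I*sqrt(2599)/16686286)) = 32961*(-66277929436/8343143 - I*sqrt(2599)/16686286) = -2184586832139996/8343143 - 32961*I*sqrt(2599)/16686286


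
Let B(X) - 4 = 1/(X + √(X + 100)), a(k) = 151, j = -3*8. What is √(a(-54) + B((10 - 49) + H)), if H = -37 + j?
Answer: √15499/10 ≈ 12.449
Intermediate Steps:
j = -24
H = -61 (H = -37 - 24 = -61)
B(X) = 4 + 1/(X + √(100 + X)) (B(X) = 4 + 1/(X + √(X + 100)) = 4 + 1/(X + √(100 + X)))
√(a(-54) + B((10 - 49) + H)) = √(151 + (1 + 4*((10 - 49) - 61) + 4*√(100 + ((10 - 49) - 61)))/(((10 - 49) - 61) + √(100 + ((10 - 49) - 61)))) = √(151 + (1 + 4*(-39 - 61) + 4*√(100 + (-39 - 61)))/((-39 - 61) + √(100 + (-39 - 61)))) = √(151 + (1 + 4*(-100) + 4*√(100 - 100))/(-100 + √(100 - 100))) = √(151 + (1 - 400 + 4*√0)/(-100 + √0)) = √(151 + (1 - 400 + 4*0)/(-100 + 0)) = √(151 + (1 - 400 + 0)/(-100)) = √(151 - 1/100*(-399)) = √(151 + 399/100) = √(15499/100) = √15499/10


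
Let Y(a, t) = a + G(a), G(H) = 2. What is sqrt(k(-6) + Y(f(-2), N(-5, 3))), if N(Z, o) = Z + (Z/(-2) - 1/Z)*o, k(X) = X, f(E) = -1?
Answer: I*sqrt(5) ≈ 2.2361*I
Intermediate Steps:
N(Z, o) = Z + o*(-1/Z - Z/2) (N(Z, o) = Z + (Z*(-1/2) - 1/Z)*o = Z + (-Z/2 - 1/Z)*o = Z + (-1/Z - Z/2)*o = Z + o*(-1/Z - Z/2))
Y(a, t) = 2 + a (Y(a, t) = a + 2 = 2 + a)
sqrt(k(-6) + Y(f(-2), N(-5, 3))) = sqrt(-6 + (2 - 1)) = sqrt(-6 + 1) = sqrt(-5) = I*sqrt(5)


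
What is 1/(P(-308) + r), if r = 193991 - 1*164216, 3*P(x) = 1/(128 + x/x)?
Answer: 387/11522926 ≈ 3.3585e-5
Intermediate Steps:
P(x) = 1/387 (P(x) = 1/(3*(128 + x/x)) = 1/(3*(128 + 1)) = (⅓)/129 = (⅓)*(1/129) = 1/387)
r = 29775 (r = 193991 - 164216 = 29775)
1/(P(-308) + r) = 1/(1/387 + 29775) = 1/(11522926/387) = 387/11522926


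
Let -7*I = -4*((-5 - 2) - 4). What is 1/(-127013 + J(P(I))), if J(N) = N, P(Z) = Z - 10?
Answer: -7/889205 ≈ -7.8722e-6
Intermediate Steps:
I = -44/7 (I = -(-4)*((-5 - 2) - 4)/7 = -(-4)*(-7 - 4)/7 = -(-4)*(-11)/7 = -1/7*44 = -44/7 ≈ -6.2857)
P(Z) = -10 + Z
1/(-127013 + J(P(I))) = 1/(-127013 + (-10 - 44/7)) = 1/(-127013 - 114/7) = 1/(-889205/7) = -7/889205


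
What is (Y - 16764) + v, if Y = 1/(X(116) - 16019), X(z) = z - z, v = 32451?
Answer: 251290052/16019 ≈ 15687.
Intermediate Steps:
X(z) = 0
Y = -1/16019 (Y = 1/(0 - 16019) = 1/(-16019) = -1/16019 ≈ -6.2426e-5)
(Y - 16764) + v = (-1/16019 - 16764) + 32451 = -268542517/16019 + 32451 = 251290052/16019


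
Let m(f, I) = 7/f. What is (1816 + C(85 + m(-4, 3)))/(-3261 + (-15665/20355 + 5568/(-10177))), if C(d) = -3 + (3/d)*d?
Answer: -9404738709/16894953857 ≈ -0.55666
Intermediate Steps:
C(d) = 0 (C(d) = -3 + 3 = 0)
(1816 + C(85 + m(-4, 3)))/(-3261 + (-15665/20355 + 5568/(-10177))) = (1816 + 0)/(-3261 + (-15665/20355 + 5568/(-10177))) = 1816/(-3261 + (-15665*1/20355 + 5568*(-1/10177))) = 1816/(-3261 + (-3133/4071 - 5568/10177)) = 1816/(-3261 - 54551869/41430567) = 1816/(-135159630856/41430567) = 1816*(-41430567/135159630856) = -9404738709/16894953857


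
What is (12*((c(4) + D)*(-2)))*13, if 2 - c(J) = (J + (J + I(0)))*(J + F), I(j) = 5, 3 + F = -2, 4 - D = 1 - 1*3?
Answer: -6552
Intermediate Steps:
D = 6 (D = 4 - (1 - 1*3) = 4 - (1 - 3) = 4 - 1*(-2) = 4 + 2 = 6)
F = -5 (F = -3 - 2 = -5)
c(J) = 2 - (-5 + J)*(5 + 2*J) (c(J) = 2 - (J + (J + 5))*(J - 5) = 2 - (J + (5 + J))*(-5 + J) = 2 - (5 + 2*J)*(-5 + J) = 2 - (-5 + J)*(5 + 2*J))
(12*((c(4) + D)*(-2)))*13 = (12*(((27 - 2*4² + 5*4) + 6)*(-2)))*13 = (12*(((27 - 2*16 + 20) + 6)*(-2)))*13 = (12*(((27 - 32 + 20) + 6)*(-2)))*13 = (12*((15 + 6)*(-2)))*13 = (12*(21*(-2)))*13 = (12*(-42))*13 = -504*13 = -6552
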